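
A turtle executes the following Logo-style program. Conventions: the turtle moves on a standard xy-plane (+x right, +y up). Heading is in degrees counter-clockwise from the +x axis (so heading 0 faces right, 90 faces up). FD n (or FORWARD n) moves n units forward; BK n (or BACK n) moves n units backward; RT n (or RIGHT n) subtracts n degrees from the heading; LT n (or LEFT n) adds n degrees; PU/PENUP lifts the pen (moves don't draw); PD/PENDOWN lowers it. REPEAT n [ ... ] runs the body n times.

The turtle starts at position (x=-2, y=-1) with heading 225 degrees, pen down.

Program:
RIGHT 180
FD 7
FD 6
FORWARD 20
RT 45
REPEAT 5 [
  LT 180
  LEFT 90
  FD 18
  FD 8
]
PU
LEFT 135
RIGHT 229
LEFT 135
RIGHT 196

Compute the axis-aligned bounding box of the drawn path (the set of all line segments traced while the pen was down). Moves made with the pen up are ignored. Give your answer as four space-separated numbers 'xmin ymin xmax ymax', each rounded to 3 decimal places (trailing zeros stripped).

Executing turtle program step by step:
Start: pos=(-2,-1), heading=225, pen down
RT 180: heading 225 -> 45
FD 7: (-2,-1) -> (2.95,3.95) [heading=45, draw]
FD 6: (2.95,3.95) -> (7.192,8.192) [heading=45, draw]
FD 20: (7.192,8.192) -> (21.335,22.335) [heading=45, draw]
RT 45: heading 45 -> 0
REPEAT 5 [
  -- iteration 1/5 --
  LT 180: heading 0 -> 180
  LT 90: heading 180 -> 270
  FD 18: (21.335,22.335) -> (21.335,4.335) [heading=270, draw]
  FD 8: (21.335,4.335) -> (21.335,-3.665) [heading=270, draw]
  -- iteration 2/5 --
  LT 180: heading 270 -> 90
  LT 90: heading 90 -> 180
  FD 18: (21.335,-3.665) -> (3.335,-3.665) [heading=180, draw]
  FD 8: (3.335,-3.665) -> (-4.665,-3.665) [heading=180, draw]
  -- iteration 3/5 --
  LT 180: heading 180 -> 0
  LT 90: heading 0 -> 90
  FD 18: (-4.665,-3.665) -> (-4.665,14.335) [heading=90, draw]
  FD 8: (-4.665,14.335) -> (-4.665,22.335) [heading=90, draw]
  -- iteration 4/5 --
  LT 180: heading 90 -> 270
  LT 90: heading 270 -> 0
  FD 18: (-4.665,22.335) -> (13.335,22.335) [heading=0, draw]
  FD 8: (13.335,22.335) -> (21.335,22.335) [heading=0, draw]
  -- iteration 5/5 --
  LT 180: heading 0 -> 180
  LT 90: heading 180 -> 270
  FD 18: (21.335,22.335) -> (21.335,4.335) [heading=270, draw]
  FD 8: (21.335,4.335) -> (21.335,-3.665) [heading=270, draw]
]
PU: pen up
LT 135: heading 270 -> 45
RT 229: heading 45 -> 176
LT 135: heading 176 -> 311
RT 196: heading 311 -> 115
Final: pos=(21.335,-3.665), heading=115, 13 segment(s) drawn

Segment endpoints: x in {-4.665, -4.665, -4.665, -2, 2.95, 3.335, 7.192, 13.335, 21.335, 21.335, 21.335, 21.335, 21.335}, y in {-3.665, -3.665, -3.665, -3.665, -1, 3.95, 4.335, 4.335, 8.192, 14.335, 22.335, 22.335, 22.335, 22.335}
xmin=-4.665, ymin=-3.665, xmax=21.335, ymax=22.335

Answer: -4.665 -3.665 21.335 22.335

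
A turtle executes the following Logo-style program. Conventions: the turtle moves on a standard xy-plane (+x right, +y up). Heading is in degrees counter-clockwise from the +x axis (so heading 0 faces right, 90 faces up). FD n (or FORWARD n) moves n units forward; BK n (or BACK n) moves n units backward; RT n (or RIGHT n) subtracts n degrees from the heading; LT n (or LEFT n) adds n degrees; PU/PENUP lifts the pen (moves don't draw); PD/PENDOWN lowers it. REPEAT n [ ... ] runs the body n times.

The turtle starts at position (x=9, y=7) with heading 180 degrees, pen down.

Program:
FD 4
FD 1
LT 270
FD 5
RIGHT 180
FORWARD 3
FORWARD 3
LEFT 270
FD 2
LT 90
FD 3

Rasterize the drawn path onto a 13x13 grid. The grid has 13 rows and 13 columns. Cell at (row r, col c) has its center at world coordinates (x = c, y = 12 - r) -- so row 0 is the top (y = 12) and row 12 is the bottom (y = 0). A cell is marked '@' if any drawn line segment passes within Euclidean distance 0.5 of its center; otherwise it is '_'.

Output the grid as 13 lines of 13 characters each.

Segment 0: (9,7) -> (5,7)
Segment 1: (5,7) -> (4,7)
Segment 2: (4,7) -> (4,12)
Segment 3: (4,12) -> (4,9)
Segment 4: (4,9) -> (4,6)
Segment 5: (4,6) -> (2,6)
Segment 6: (2,6) -> (2,3)

Answer: ____@________
____@________
____@________
____@________
____@________
____@@@@@@___
__@@@________
__@__________
__@__________
__@__________
_____________
_____________
_____________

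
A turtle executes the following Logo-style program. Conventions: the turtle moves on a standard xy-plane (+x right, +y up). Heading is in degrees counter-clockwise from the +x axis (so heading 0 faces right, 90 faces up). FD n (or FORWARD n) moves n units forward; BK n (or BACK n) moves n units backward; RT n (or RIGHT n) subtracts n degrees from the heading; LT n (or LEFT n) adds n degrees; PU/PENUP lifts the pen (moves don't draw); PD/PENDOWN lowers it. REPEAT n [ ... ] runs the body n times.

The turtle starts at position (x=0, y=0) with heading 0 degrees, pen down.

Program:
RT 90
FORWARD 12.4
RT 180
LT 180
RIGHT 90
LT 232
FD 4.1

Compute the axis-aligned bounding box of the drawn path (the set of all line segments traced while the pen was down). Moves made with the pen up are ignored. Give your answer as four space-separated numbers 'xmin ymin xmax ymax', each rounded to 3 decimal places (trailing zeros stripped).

Answer: 0 -12.4 2.524 0

Derivation:
Executing turtle program step by step:
Start: pos=(0,0), heading=0, pen down
RT 90: heading 0 -> 270
FD 12.4: (0,0) -> (0,-12.4) [heading=270, draw]
RT 180: heading 270 -> 90
LT 180: heading 90 -> 270
RT 90: heading 270 -> 180
LT 232: heading 180 -> 52
FD 4.1: (0,-12.4) -> (2.524,-9.169) [heading=52, draw]
Final: pos=(2.524,-9.169), heading=52, 2 segment(s) drawn

Segment endpoints: x in {0, 0, 2.524}, y in {-12.4, -9.169, 0}
xmin=0, ymin=-12.4, xmax=2.524, ymax=0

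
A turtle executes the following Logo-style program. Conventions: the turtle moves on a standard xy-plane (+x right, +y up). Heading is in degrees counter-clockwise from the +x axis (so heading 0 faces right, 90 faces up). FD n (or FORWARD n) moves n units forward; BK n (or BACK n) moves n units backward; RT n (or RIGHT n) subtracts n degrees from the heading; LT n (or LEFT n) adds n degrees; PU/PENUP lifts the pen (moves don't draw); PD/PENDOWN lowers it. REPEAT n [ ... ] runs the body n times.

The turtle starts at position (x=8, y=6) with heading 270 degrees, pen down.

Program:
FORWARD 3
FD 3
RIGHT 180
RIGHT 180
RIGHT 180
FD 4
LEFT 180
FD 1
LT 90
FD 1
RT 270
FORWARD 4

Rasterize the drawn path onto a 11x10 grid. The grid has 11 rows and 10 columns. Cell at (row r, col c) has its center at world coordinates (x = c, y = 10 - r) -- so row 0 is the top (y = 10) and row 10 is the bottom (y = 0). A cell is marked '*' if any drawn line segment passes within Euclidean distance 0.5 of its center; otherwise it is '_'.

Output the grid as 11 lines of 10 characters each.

Segment 0: (8,6) -> (8,3)
Segment 1: (8,3) -> (8,0)
Segment 2: (8,0) -> (8,4)
Segment 3: (8,4) -> (8,3)
Segment 4: (8,3) -> (9,3)
Segment 5: (9,3) -> (9,7)

Answer: __________
__________
__________
_________*
________**
________**
________**
________**
________*_
________*_
________*_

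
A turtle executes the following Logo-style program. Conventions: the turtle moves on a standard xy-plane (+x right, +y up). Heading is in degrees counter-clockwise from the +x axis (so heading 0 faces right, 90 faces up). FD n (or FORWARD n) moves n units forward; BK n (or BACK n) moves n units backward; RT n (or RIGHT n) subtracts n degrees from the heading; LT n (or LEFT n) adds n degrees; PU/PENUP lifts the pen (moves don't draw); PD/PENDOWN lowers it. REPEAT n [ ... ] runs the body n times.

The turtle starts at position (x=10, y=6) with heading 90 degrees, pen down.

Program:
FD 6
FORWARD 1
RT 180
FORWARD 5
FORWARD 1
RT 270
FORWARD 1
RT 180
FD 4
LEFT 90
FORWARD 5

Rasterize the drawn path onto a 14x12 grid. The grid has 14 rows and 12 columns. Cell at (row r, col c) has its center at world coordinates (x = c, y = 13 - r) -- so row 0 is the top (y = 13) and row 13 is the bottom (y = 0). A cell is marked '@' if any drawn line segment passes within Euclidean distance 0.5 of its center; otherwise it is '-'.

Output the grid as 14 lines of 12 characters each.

Answer: ----------@-
----------@-
----------@-
----------@-
----------@-
----------@-
-------@@@@@
-------@--@-
-------@----
-------@----
-------@----
-------@----
------------
------------

Derivation:
Segment 0: (10,6) -> (10,12)
Segment 1: (10,12) -> (10,13)
Segment 2: (10,13) -> (10,8)
Segment 3: (10,8) -> (10,7)
Segment 4: (10,7) -> (11,7)
Segment 5: (11,7) -> (7,7)
Segment 6: (7,7) -> (7,2)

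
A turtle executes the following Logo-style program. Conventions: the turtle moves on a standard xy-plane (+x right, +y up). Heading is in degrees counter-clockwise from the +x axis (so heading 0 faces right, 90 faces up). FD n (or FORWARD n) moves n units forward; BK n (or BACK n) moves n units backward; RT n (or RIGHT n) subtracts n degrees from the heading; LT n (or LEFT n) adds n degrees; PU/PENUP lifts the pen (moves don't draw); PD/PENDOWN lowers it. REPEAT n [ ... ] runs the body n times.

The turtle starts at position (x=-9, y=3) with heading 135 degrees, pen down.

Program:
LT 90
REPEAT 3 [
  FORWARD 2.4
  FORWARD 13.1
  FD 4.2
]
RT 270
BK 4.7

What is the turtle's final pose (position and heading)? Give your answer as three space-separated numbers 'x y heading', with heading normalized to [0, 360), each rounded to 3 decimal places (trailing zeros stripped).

Executing turtle program step by step:
Start: pos=(-9,3), heading=135, pen down
LT 90: heading 135 -> 225
REPEAT 3 [
  -- iteration 1/3 --
  FD 2.4: (-9,3) -> (-10.697,1.303) [heading=225, draw]
  FD 13.1: (-10.697,1.303) -> (-19.96,-7.96) [heading=225, draw]
  FD 4.2: (-19.96,-7.96) -> (-22.93,-10.93) [heading=225, draw]
  -- iteration 2/3 --
  FD 2.4: (-22.93,-10.93) -> (-24.627,-12.627) [heading=225, draw]
  FD 13.1: (-24.627,-12.627) -> (-33.89,-21.89) [heading=225, draw]
  FD 4.2: (-33.89,-21.89) -> (-36.86,-24.86) [heading=225, draw]
  -- iteration 3/3 --
  FD 2.4: (-36.86,-24.86) -> (-38.557,-26.557) [heading=225, draw]
  FD 13.1: (-38.557,-26.557) -> (-47.82,-35.82) [heading=225, draw]
  FD 4.2: (-47.82,-35.82) -> (-50.79,-38.79) [heading=225, draw]
]
RT 270: heading 225 -> 315
BK 4.7: (-50.79,-38.79) -> (-54.113,-35.467) [heading=315, draw]
Final: pos=(-54.113,-35.467), heading=315, 10 segment(s) drawn

Answer: -54.113 -35.467 315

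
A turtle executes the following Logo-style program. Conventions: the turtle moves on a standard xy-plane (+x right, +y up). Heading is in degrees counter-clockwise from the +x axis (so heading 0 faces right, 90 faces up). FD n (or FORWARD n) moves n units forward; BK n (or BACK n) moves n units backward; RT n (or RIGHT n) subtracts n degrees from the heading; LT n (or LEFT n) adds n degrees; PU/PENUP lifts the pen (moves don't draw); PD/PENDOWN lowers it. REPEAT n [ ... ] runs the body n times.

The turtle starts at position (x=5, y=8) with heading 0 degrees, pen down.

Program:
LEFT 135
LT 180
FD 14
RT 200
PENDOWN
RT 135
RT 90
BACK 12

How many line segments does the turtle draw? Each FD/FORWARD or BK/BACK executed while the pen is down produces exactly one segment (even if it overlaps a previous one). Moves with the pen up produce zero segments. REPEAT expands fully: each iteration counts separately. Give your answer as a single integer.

Executing turtle program step by step:
Start: pos=(5,8), heading=0, pen down
LT 135: heading 0 -> 135
LT 180: heading 135 -> 315
FD 14: (5,8) -> (14.899,-1.899) [heading=315, draw]
RT 200: heading 315 -> 115
PD: pen down
RT 135: heading 115 -> 340
RT 90: heading 340 -> 250
BK 12: (14.899,-1.899) -> (19.004,9.377) [heading=250, draw]
Final: pos=(19.004,9.377), heading=250, 2 segment(s) drawn
Segments drawn: 2

Answer: 2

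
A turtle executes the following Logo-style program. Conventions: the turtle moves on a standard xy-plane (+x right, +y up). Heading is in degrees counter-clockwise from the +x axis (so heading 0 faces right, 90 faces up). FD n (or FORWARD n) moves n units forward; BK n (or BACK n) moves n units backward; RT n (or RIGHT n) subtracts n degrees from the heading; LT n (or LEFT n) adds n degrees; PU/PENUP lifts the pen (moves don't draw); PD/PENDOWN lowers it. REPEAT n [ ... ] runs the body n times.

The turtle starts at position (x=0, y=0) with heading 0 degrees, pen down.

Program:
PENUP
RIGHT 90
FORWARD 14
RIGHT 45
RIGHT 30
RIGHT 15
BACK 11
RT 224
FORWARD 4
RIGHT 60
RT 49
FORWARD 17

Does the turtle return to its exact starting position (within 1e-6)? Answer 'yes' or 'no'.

Answer: no

Derivation:
Executing turtle program step by step:
Start: pos=(0,0), heading=0, pen down
PU: pen up
RT 90: heading 0 -> 270
FD 14: (0,0) -> (0,-14) [heading=270, move]
RT 45: heading 270 -> 225
RT 30: heading 225 -> 195
RT 15: heading 195 -> 180
BK 11: (0,-14) -> (11,-14) [heading=180, move]
RT 224: heading 180 -> 316
FD 4: (11,-14) -> (13.877,-16.779) [heading=316, move]
RT 60: heading 316 -> 256
RT 49: heading 256 -> 207
FD 17: (13.877,-16.779) -> (-1.27,-24.496) [heading=207, move]
Final: pos=(-1.27,-24.496), heading=207, 0 segment(s) drawn

Start position: (0, 0)
Final position: (-1.27, -24.496)
Distance = 24.529; >= 1e-6 -> NOT closed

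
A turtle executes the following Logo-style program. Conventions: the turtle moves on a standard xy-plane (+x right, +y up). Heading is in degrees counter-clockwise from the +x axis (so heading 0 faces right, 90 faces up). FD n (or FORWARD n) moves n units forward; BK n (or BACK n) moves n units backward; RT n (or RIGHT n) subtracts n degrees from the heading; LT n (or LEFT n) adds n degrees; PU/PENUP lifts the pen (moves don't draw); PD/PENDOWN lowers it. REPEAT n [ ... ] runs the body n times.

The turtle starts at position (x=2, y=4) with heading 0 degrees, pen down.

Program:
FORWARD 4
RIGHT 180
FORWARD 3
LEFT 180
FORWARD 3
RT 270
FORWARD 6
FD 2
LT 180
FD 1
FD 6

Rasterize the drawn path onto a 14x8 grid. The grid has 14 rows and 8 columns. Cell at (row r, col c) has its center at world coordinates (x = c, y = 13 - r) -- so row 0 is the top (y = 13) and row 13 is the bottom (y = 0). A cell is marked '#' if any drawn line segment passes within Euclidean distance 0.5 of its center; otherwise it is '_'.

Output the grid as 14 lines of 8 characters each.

Answer: ________
______#_
______#_
______#_
______#_
______#_
______#_
______#_
______#_
__#####_
________
________
________
________

Derivation:
Segment 0: (2,4) -> (6,4)
Segment 1: (6,4) -> (3,4)
Segment 2: (3,4) -> (6,4)
Segment 3: (6,4) -> (6,10)
Segment 4: (6,10) -> (6,12)
Segment 5: (6,12) -> (6,11)
Segment 6: (6,11) -> (6,5)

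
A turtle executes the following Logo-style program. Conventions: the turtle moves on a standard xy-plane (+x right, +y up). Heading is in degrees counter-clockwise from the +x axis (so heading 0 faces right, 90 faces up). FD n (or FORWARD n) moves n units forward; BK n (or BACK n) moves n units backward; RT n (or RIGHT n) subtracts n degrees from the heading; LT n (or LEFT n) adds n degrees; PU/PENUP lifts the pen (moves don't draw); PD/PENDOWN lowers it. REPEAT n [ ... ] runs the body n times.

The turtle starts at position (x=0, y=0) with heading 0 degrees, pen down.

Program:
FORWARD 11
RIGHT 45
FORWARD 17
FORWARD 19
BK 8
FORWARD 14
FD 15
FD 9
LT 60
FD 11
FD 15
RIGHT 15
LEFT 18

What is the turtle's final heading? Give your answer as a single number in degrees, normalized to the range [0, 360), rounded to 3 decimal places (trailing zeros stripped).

Answer: 18

Derivation:
Executing turtle program step by step:
Start: pos=(0,0), heading=0, pen down
FD 11: (0,0) -> (11,0) [heading=0, draw]
RT 45: heading 0 -> 315
FD 17: (11,0) -> (23.021,-12.021) [heading=315, draw]
FD 19: (23.021,-12.021) -> (36.456,-25.456) [heading=315, draw]
BK 8: (36.456,-25.456) -> (30.799,-19.799) [heading=315, draw]
FD 14: (30.799,-19.799) -> (40.698,-29.698) [heading=315, draw]
FD 15: (40.698,-29.698) -> (51.305,-40.305) [heading=315, draw]
FD 9: (51.305,-40.305) -> (57.669,-46.669) [heading=315, draw]
LT 60: heading 315 -> 15
FD 11: (57.669,-46.669) -> (68.294,-43.822) [heading=15, draw]
FD 15: (68.294,-43.822) -> (82.783,-39.94) [heading=15, draw]
RT 15: heading 15 -> 0
LT 18: heading 0 -> 18
Final: pos=(82.783,-39.94), heading=18, 9 segment(s) drawn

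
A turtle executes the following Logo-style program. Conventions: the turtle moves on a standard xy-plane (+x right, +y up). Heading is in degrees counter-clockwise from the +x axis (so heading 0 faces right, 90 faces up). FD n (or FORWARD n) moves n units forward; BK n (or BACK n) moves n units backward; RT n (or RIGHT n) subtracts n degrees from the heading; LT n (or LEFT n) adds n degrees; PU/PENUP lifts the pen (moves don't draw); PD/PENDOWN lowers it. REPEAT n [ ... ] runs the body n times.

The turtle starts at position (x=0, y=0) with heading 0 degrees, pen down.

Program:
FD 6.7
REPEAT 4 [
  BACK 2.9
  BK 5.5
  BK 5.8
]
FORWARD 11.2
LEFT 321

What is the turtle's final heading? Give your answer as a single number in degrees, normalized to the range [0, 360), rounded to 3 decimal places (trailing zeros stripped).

Answer: 321

Derivation:
Executing turtle program step by step:
Start: pos=(0,0), heading=0, pen down
FD 6.7: (0,0) -> (6.7,0) [heading=0, draw]
REPEAT 4 [
  -- iteration 1/4 --
  BK 2.9: (6.7,0) -> (3.8,0) [heading=0, draw]
  BK 5.5: (3.8,0) -> (-1.7,0) [heading=0, draw]
  BK 5.8: (-1.7,0) -> (-7.5,0) [heading=0, draw]
  -- iteration 2/4 --
  BK 2.9: (-7.5,0) -> (-10.4,0) [heading=0, draw]
  BK 5.5: (-10.4,0) -> (-15.9,0) [heading=0, draw]
  BK 5.8: (-15.9,0) -> (-21.7,0) [heading=0, draw]
  -- iteration 3/4 --
  BK 2.9: (-21.7,0) -> (-24.6,0) [heading=0, draw]
  BK 5.5: (-24.6,0) -> (-30.1,0) [heading=0, draw]
  BK 5.8: (-30.1,0) -> (-35.9,0) [heading=0, draw]
  -- iteration 4/4 --
  BK 2.9: (-35.9,0) -> (-38.8,0) [heading=0, draw]
  BK 5.5: (-38.8,0) -> (-44.3,0) [heading=0, draw]
  BK 5.8: (-44.3,0) -> (-50.1,0) [heading=0, draw]
]
FD 11.2: (-50.1,0) -> (-38.9,0) [heading=0, draw]
LT 321: heading 0 -> 321
Final: pos=(-38.9,0), heading=321, 14 segment(s) drawn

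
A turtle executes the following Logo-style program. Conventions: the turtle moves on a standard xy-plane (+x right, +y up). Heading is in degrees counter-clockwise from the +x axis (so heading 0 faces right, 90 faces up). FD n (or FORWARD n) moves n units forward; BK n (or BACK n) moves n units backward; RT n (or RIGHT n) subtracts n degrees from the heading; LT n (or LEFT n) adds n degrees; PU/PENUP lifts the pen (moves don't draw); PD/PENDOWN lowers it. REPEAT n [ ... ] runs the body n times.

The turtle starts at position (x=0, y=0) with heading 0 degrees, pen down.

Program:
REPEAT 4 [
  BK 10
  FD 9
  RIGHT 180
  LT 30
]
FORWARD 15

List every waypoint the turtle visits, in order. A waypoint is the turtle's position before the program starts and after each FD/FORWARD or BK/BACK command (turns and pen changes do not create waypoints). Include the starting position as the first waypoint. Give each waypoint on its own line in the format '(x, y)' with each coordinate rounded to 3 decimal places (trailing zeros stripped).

Executing turtle program step by step:
Start: pos=(0,0), heading=0, pen down
REPEAT 4 [
  -- iteration 1/4 --
  BK 10: (0,0) -> (-10,0) [heading=0, draw]
  FD 9: (-10,0) -> (-1,0) [heading=0, draw]
  RT 180: heading 0 -> 180
  LT 30: heading 180 -> 210
  -- iteration 2/4 --
  BK 10: (-1,0) -> (7.66,5) [heading=210, draw]
  FD 9: (7.66,5) -> (-0.134,0.5) [heading=210, draw]
  RT 180: heading 210 -> 30
  LT 30: heading 30 -> 60
  -- iteration 3/4 --
  BK 10: (-0.134,0.5) -> (-5.134,-8.16) [heading=60, draw]
  FD 9: (-5.134,-8.16) -> (-0.634,-0.366) [heading=60, draw]
  RT 180: heading 60 -> 240
  LT 30: heading 240 -> 270
  -- iteration 4/4 --
  BK 10: (-0.634,-0.366) -> (-0.634,9.634) [heading=270, draw]
  FD 9: (-0.634,9.634) -> (-0.634,0.634) [heading=270, draw]
  RT 180: heading 270 -> 90
  LT 30: heading 90 -> 120
]
FD 15: (-0.634,0.634) -> (-8.134,13.624) [heading=120, draw]
Final: pos=(-8.134,13.624), heading=120, 9 segment(s) drawn
Waypoints (10 total):
(0, 0)
(-10, 0)
(-1, 0)
(7.66, 5)
(-0.134, 0.5)
(-5.134, -8.16)
(-0.634, -0.366)
(-0.634, 9.634)
(-0.634, 0.634)
(-8.134, 13.624)

Answer: (0, 0)
(-10, 0)
(-1, 0)
(7.66, 5)
(-0.134, 0.5)
(-5.134, -8.16)
(-0.634, -0.366)
(-0.634, 9.634)
(-0.634, 0.634)
(-8.134, 13.624)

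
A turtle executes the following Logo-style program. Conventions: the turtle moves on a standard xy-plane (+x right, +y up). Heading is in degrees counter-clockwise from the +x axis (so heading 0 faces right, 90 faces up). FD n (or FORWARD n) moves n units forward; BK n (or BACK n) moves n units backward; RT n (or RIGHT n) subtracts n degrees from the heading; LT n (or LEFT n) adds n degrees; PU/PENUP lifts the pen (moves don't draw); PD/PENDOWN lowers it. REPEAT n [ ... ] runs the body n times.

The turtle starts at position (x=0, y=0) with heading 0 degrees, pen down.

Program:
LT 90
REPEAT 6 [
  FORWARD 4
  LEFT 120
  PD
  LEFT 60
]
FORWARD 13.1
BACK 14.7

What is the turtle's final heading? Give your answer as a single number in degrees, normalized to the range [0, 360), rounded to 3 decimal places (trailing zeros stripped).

Answer: 90

Derivation:
Executing turtle program step by step:
Start: pos=(0,0), heading=0, pen down
LT 90: heading 0 -> 90
REPEAT 6 [
  -- iteration 1/6 --
  FD 4: (0,0) -> (0,4) [heading=90, draw]
  LT 120: heading 90 -> 210
  PD: pen down
  LT 60: heading 210 -> 270
  -- iteration 2/6 --
  FD 4: (0,4) -> (0,0) [heading=270, draw]
  LT 120: heading 270 -> 30
  PD: pen down
  LT 60: heading 30 -> 90
  -- iteration 3/6 --
  FD 4: (0,0) -> (0,4) [heading=90, draw]
  LT 120: heading 90 -> 210
  PD: pen down
  LT 60: heading 210 -> 270
  -- iteration 4/6 --
  FD 4: (0,4) -> (0,0) [heading=270, draw]
  LT 120: heading 270 -> 30
  PD: pen down
  LT 60: heading 30 -> 90
  -- iteration 5/6 --
  FD 4: (0,0) -> (0,4) [heading=90, draw]
  LT 120: heading 90 -> 210
  PD: pen down
  LT 60: heading 210 -> 270
  -- iteration 6/6 --
  FD 4: (0,4) -> (0,0) [heading=270, draw]
  LT 120: heading 270 -> 30
  PD: pen down
  LT 60: heading 30 -> 90
]
FD 13.1: (0,0) -> (0,13.1) [heading=90, draw]
BK 14.7: (0,13.1) -> (0,-1.6) [heading=90, draw]
Final: pos=(0,-1.6), heading=90, 8 segment(s) drawn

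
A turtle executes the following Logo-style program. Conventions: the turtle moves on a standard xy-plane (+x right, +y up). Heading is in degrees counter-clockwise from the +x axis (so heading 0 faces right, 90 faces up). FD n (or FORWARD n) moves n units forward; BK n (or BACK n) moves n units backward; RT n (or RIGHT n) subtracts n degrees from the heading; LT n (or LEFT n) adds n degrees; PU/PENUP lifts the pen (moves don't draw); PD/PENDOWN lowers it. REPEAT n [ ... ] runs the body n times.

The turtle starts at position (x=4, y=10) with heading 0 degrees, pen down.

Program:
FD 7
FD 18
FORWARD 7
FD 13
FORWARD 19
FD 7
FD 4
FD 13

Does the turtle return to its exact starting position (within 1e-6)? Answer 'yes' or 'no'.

Answer: no

Derivation:
Executing turtle program step by step:
Start: pos=(4,10), heading=0, pen down
FD 7: (4,10) -> (11,10) [heading=0, draw]
FD 18: (11,10) -> (29,10) [heading=0, draw]
FD 7: (29,10) -> (36,10) [heading=0, draw]
FD 13: (36,10) -> (49,10) [heading=0, draw]
FD 19: (49,10) -> (68,10) [heading=0, draw]
FD 7: (68,10) -> (75,10) [heading=0, draw]
FD 4: (75,10) -> (79,10) [heading=0, draw]
FD 13: (79,10) -> (92,10) [heading=0, draw]
Final: pos=(92,10), heading=0, 8 segment(s) drawn

Start position: (4, 10)
Final position: (92, 10)
Distance = 88; >= 1e-6 -> NOT closed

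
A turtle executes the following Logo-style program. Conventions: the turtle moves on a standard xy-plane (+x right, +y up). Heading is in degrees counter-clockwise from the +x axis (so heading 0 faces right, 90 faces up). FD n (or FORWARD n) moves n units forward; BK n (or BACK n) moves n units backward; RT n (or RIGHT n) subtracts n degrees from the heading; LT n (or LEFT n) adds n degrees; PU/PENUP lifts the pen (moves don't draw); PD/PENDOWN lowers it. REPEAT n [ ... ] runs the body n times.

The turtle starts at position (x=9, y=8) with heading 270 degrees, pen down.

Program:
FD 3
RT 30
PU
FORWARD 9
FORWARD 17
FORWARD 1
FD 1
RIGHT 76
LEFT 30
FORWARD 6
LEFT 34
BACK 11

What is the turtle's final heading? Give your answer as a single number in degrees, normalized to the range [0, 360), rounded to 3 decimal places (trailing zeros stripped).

Answer: 228

Derivation:
Executing turtle program step by step:
Start: pos=(9,8), heading=270, pen down
FD 3: (9,8) -> (9,5) [heading=270, draw]
RT 30: heading 270 -> 240
PU: pen up
FD 9: (9,5) -> (4.5,-2.794) [heading=240, move]
FD 17: (4.5,-2.794) -> (-4,-17.517) [heading=240, move]
FD 1: (-4,-17.517) -> (-4.5,-18.383) [heading=240, move]
FD 1: (-4.5,-18.383) -> (-5,-19.249) [heading=240, move]
RT 76: heading 240 -> 164
LT 30: heading 164 -> 194
FD 6: (-5,-19.249) -> (-10.822,-20.7) [heading=194, move]
LT 34: heading 194 -> 228
BK 11: (-10.822,-20.7) -> (-3.461,-12.526) [heading=228, move]
Final: pos=(-3.461,-12.526), heading=228, 1 segment(s) drawn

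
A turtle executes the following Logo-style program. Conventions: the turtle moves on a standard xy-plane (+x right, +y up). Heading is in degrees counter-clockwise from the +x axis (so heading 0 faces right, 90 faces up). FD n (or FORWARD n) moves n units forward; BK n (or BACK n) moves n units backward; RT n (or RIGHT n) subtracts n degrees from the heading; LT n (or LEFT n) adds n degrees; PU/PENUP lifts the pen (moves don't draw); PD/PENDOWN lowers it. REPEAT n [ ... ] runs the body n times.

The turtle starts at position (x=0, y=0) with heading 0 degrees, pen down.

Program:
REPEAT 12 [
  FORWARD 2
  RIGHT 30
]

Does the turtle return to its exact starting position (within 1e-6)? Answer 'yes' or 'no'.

Executing turtle program step by step:
Start: pos=(0,0), heading=0, pen down
REPEAT 12 [
  -- iteration 1/12 --
  FD 2: (0,0) -> (2,0) [heading=0, draw]
  RT 30: heading 0 -> 330
  -- iteration 2/12 --
  FD 2: (2,0) -> (3.732,-1) [heading=330, draw]
  RT 30: heading 330 -> 300
  -- iteration 3/12 --
  FD 2: (3.732,-1) -> (4.732,-2.732) [heading=300, draw]
  RT 30: heading 300 -> 270
  -- iteration 4/12 --
  FD 2: (4.732,-2.732) -> (4.732,-4.732) [heading=270, draw]
  RT 30: heading 270 -> 240
  -- iteration 5/12 --
  FD 2: (4.732,-4.732) -> (3.732,-6.464) [heading=240, draw]
  RT 30: heading 240 -> 210
  -- iteration 6/12 --
  FD 2: (3.732,-6.464) -> (2,-7.464) [heading=210, draw]
  RT 30: heading 210 -> 180
  -- iteration 7/12 --
  FD 2: (2,-7.464) -> (0,-7.464) [heading=180, draw]
  RT 30: heading 180 -> 150
  -- iteration 8/12 --
  FD 2: (0,-7.464) -> (-1.732,-6.464) [heading=150, draw]
  RT 30: heading 150 -> 120
  -- iteration 9/12 --
  FD 2: (-1.732,-6.464) -> (-2.732,-4.732) [heading=120, draw]
  RT 30: heading 120 -> 90
  -- iteration 10/12 --
  FD 2: (-2.732,-4.732) -> (-2.732,-2.732) [heading=90, draw]
  RT 30: heading 90 -> 60
  -- iteration 11/12 --
  FD 2: (-2.732,-2.732) -> (-1.732,-1) [heading=60, draw]
  RT 30: heading 60 -> 30
  -- iteration 12/12 --
  FD 2: (-1.732,-1) -> (0,0) [heading=30, draw]
  RT 30: heading 30 -> 0
]
Final: pos=(0,0), heading=0, 12 segment(s) drawn

Start position: (0, 0)
Final position: (0, 0)
Distance = 0; < 1e-6 -> CLOSED

Answer: yes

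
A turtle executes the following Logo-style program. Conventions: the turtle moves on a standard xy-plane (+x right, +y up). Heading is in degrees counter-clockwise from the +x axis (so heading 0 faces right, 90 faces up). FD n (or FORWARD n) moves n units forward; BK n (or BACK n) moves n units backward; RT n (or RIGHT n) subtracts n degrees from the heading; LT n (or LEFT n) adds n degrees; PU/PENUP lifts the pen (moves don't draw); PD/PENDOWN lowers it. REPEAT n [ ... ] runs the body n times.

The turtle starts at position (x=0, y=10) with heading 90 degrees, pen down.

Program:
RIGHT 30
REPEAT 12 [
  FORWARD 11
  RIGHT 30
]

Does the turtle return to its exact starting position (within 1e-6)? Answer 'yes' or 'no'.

Executing turtle program step by step:
Start: pos=(0,10), heading=90, pen down
RT 30: heading 90 -> 60
REPEAT 12 [
  -- iteration 1/12 --
  FD 11: (0,10) -> (5.5,19.526) [heading=60, draw]
  RT 30: heading 60 -> 30
  -- iteration 2/12 --
  FD 11: (5.5,19.526) -> (15.026,25.026) [heading=30, draw]
  RT 30: heading 30 -> 0
  -- iteration 3/12 --
  FD 11: (15.026,25.026) -> (26.026,25.026) [heading=0, draw]
  RT 30: heading 0 -> 330
  -- iteration 4/12 --
  FD 11: (26.026,25.026) -> (35.553,19.526) [heading=330, draw]
  RT 30: heading 330 -> 300
  -- iteration 5/12 --
  FD 11: (35.553,19.526) -> (41.053,10) [heading=300, draw]
  RT 30: heading 300 -> 270
  -- iteration 6/12 --
  FD 11: (41.053,10) -> (41.053,-1) [heading=270, draw]
  RT 30: heading 270 -> 240
  -- iteration 7/12 --
  FD 11: (41.053,-1) -> (35.553,-10.526) [heading=240, draw]
  RT 30: heading 240 -> 210
  -- iteration 8/12 --
  FD 11: (35.553,-10.526) -> (26.026,-16.026) [heading=210, draw]
  RT 30: heading 210 -> 180
  -- iteration 9/12 --
  FD 11: (26.026,-16.026) -> (15.026,-16.026) [heading=180, draw]
  RT 30: heading 180 -> 150
  -- iteration 10/12 --
  FD 11: (15.026,-16.026) -> (5.5,-10.526) [heading=150, draw]
  RT 30: heading 150 -> 120
  -- iteration 11/12 --
  FD 11: (5.5,-10.526) -> (0,-1) [heading=120, draw]
  RT 30: heading 120 -> 90
  -- iteration 12/12 --
  FD 11: (0,-1) -> (0,10) [heading=90, draw]
  RT 30: heading 90 -> 60
]
Final: pos=(0,10), heading=60, 12 segment(s) drawn

Start position: (0, 10)
Final position: (0, 10)
Distance = 0; < 1e-6 -> CLOSED

Answer: yes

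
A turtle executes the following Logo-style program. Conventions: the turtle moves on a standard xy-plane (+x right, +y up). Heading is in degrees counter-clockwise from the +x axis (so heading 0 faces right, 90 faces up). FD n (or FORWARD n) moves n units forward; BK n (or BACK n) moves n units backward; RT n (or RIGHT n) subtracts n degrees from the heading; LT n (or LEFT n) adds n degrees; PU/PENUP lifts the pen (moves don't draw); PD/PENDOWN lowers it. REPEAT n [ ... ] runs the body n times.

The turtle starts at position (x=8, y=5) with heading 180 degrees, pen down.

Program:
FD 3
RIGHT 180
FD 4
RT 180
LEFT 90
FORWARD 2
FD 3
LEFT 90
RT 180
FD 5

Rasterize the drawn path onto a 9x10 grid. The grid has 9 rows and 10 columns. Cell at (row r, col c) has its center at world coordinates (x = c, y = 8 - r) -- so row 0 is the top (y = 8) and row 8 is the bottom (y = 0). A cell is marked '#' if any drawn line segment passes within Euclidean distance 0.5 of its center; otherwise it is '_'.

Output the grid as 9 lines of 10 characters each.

Segment 0: (8,5) -> (5,5)
Segment 1: (5,5) -> (9,5)
Segment 2: (9,5) -> (9,3)
Segment 3: (9,3) -> (9,0)
Segment 4: (9,0) -> (4,-0)

Answer: __________
__________
__________
_____#####
_________#
_________#
_________#
_________#
____######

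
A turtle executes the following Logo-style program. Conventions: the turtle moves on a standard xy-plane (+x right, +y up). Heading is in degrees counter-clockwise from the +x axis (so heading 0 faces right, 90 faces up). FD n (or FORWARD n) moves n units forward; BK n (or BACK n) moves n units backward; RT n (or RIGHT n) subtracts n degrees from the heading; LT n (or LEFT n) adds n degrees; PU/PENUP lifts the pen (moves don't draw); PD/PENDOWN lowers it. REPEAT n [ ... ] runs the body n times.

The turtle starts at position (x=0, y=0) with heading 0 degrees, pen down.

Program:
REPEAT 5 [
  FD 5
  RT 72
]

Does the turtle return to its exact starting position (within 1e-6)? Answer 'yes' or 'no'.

Answer: yes

Derivation:
Executing turtle program step by step:
Start: pos=(0,0), heading=0, pen down
REPEAT 5 [
  -- iteration 1/5 --
  FD 5: (0,0) -> (5,0) [heading=0, draw]
  RT 72: heading 0 -> 288
  -- iteration 2/5 --
  FD 5: (5,0) -> (6.545,-4.755) [heading=288, draw]
  RT 72: heading 288 -> 216
  -- iteration 3/5 --
  FD 5: (6.545,-4.755) -> (2.5,-7.694) [heading=216, draw]
  RT 72: heading 216 -> 144
  -- iteration 4/5 --
  FD 5: (2.5,-7.694) -> (-1.545,-4.755) [heading=144, draw]
  RT 72: heading 144 -> 72
  -- iteration 5/5 --
  FD 5: (-1.545,-4.755) -> (0,0) [heading=72, draw]
  RT 72: heading 72 -> 0
]
Final: pos=(0,0), heading=0, 5 segment(s) drawn

Start position: (0, 0)
Final position: (0, 0)
Distance = 0; < 1e-6 -> CLOSED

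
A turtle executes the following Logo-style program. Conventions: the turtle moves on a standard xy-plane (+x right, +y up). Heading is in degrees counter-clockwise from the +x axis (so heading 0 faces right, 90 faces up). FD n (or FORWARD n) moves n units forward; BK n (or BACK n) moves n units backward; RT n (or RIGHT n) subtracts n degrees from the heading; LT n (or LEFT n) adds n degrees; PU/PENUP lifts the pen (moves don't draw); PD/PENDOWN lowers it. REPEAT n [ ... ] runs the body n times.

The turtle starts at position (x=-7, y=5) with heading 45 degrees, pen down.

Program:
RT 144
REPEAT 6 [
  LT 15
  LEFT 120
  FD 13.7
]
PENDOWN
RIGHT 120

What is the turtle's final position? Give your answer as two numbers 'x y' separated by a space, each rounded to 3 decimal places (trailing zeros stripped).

Answer: 3.196 7.448

Derivation:
Executing turtle program step by step:
Start: pos=(-7,5), heading=45, pen down
RT 144: heading 45 -> 261
REPEAT 6 [
  -- iteration 1/6 --
  LT 15: heading 261 -> 276
  LT 120: heading 276 -> 36
  FD 13.7: (-7,5) -> (4.084,13.053) [heading=36, draw]
  -- iteration 2/6 --
  LT 15: heading 36 -> 51
  LT 120: heading 51 -> 171
  FD 13.7: (4.084,13.053) -> (-9.448,15.196) [heading=171, draw]
  -- iteration 3/6 --
  LT 15: heading 171 -> 186
  LT 120: heading 186 -> 306
  FD 13.7: (-9.448,15.196) -> (-1.395,4.112) [heading=306, draw]
  -- iteration 4/6 --
  LT 15: heading 306 -> 321
  LT 120: heading 321 -> 81
  FD 13.7: (-1.395,4.112) -> (0.748,17.644) [heading=81, draw]
  -- iteration 5/6 --
  LT 15: heading 81 -> 96
  LT 120: heading 96 -> 216
  FD 13.7: (0.748,17.644) -> (-10.336,9.591) [heading=216, draw]
  -- iteration 6/6 --
  LT 15: heading 216 -> 231
  LT 120: heading 231 -> 351
  FD 13.7: (-10.336,9.591) -> (3.196,7.448) [heading=351, draw]
]
PD: pen down
RT 120: heading 351 -> 231
Final: pos=(3.196,7.448), heading=231, 6 segment(s) drawn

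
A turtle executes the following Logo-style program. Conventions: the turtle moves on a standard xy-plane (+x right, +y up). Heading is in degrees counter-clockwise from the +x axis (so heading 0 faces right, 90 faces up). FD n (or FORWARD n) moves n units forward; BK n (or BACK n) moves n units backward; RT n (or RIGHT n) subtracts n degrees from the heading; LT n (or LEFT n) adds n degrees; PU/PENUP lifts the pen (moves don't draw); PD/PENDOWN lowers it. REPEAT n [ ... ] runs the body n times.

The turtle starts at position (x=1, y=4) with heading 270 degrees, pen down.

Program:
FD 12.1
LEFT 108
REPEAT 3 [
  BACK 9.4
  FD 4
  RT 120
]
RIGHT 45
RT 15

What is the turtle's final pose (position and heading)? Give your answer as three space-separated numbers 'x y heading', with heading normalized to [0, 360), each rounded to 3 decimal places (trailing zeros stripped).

Executing turtle program step by step:
Start: pos=(1,4), heading=270, pen down
FD 12.1: (1,4) -> (1,-8.1) [heading=270, draw]
LT 108: heading 270 -> 18
REPEAT 3 [
  -- iteration 1/3 --
  BK 9.4: (1,-8.1) -> (-7.94,-11.005) [heading=18, draw]
  FD 4: (-7.94,-11.005) -> (-4.136,-9.769) [heading=18, draw]
  RT 120: heading 18 -> 258
  -- iteration 2/3 --
  BK 9.4: (-4.136,-9.769) -> (-2.181,-0.574) [heading=258, draw]
  FD 4: (-2.181,-0.574) -> (-3.013,-4.487) [heading=258, draw]
  RT 120: heading 258 -> 138
  -- iteration 3/3 --
  BK 9.4: (-3.013,-4.487) -> (3.973,-10.777) [heading=138, draw]
  FD 4: (3.973,-10.777) -> (1,-8.1) [heading=138, draw]
  RT 120: heading 138 -> 18
]
RT 45: heading 18 -> 333
RT 15: heading 333 -> 318
Final: pos=(1,-8.1), heading=318, 7 segment(s) drawn

Answer: 1 -8.1 318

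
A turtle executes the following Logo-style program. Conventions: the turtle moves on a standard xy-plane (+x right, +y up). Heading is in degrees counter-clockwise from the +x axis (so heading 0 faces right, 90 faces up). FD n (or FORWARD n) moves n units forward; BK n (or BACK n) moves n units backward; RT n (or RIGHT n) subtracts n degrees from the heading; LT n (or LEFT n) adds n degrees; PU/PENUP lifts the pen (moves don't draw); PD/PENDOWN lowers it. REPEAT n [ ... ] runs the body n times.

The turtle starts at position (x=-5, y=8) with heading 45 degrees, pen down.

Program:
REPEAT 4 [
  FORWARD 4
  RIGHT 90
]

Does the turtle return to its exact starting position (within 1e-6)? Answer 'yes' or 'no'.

Answer: yes

Derivation:
Executing turtle program step by step:
Start: pos=(-5,8), heading=45, pen down
REPEAT 4 [
  -- iteration 1/4 --
  FD 4: (-5,8) -> (-2.172,10.828) [heading=45, draw]
  RT 90: heading 45 -> 315
  -- iteration 2/4 --
  FD 4: (-2.172,10.828) -> (0.657,8) [heading=315, draw]
  RT 90: heading 315 -> 225
  -- iteration 3/4 --
  FD 4: (0.657,8) -> (-2.172,5.172) [heading=225, draw]
  RT 90: heading 225 -> 135
  -- iteration 4/4 --
  FD 4: (-2.172,5.172) -> (-5,8) [heading=135, draw]
  RT 90: heading 135 -> 45
]
Final: pos=(-5,8), heading=45, 4 segment(s) drawn

Start position: (-5, 8)
Final position: (-5, 8)
Distance = 0; < 1e-6 -> CLOSED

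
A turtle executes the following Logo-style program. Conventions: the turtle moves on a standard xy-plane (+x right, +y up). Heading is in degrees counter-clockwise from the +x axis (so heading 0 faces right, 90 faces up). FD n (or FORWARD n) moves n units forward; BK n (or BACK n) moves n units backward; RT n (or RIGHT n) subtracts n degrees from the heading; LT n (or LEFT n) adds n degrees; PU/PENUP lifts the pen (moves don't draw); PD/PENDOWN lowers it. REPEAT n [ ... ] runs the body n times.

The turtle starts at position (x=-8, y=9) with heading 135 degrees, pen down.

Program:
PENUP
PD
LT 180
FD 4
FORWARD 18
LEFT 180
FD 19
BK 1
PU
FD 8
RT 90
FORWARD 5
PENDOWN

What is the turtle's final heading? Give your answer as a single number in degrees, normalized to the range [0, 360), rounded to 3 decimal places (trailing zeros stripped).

Executing turtle program step by step:
Start: pos=(-8,9), heading=135, pen down
PU: pen up
PD: pen down
LT 180: heading 135 -> 315
FD 4: (-8,9) -> (-5.172,6.172) [heading=315, draw]
FD 18: (-5.172,6.172) -> (7.556,-6.556) [heading=315, draw]
LT 180: heading 315 -> 135
FD 19: (7.556,-6.556) -> (-5.879,6.879) [heading=135, draw]
BK 1: (-5.879,6.879) -> (-5.172,6.172) [heading=135, draw]
PU: pen up
FD 8: (-5.172,6.172) -> (-10.828,11.828) [heading=135, move]
RT 90: heading 135 -> 45
FD 5: (-10.828,11.828) -> (-7.293,15.364) [heading=45, move]
PD: pen down
Final: pos=(-7.293,15.364), heading=45, 4 segment(s) drawn

Answer: 45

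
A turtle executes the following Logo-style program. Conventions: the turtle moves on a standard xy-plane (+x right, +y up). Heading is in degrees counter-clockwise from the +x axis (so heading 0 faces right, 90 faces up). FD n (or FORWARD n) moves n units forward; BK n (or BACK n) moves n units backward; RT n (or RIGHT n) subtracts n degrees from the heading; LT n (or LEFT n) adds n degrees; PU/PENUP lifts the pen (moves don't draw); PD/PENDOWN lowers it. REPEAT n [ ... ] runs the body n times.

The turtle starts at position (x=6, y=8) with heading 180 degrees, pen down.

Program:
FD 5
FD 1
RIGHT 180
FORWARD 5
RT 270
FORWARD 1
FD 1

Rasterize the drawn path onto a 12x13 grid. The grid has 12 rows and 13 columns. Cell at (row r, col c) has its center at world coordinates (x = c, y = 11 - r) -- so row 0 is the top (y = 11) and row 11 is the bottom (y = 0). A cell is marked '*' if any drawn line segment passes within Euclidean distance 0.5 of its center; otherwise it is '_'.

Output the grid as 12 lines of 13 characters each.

Segment 0: (6,8) -> (1,8)
Segment 1: (1,8) -> (0,8)
Segment 2: (0,8) -> (5,8)
Segment 3: (5,8) -> (5,9)
Segment 4: (5,9) -> (5,10)

Answer: _____________
_____*_______
_____*_______
*******______
_____________
_____________
_____________
_____________
_____________
_____________
_____________
_____________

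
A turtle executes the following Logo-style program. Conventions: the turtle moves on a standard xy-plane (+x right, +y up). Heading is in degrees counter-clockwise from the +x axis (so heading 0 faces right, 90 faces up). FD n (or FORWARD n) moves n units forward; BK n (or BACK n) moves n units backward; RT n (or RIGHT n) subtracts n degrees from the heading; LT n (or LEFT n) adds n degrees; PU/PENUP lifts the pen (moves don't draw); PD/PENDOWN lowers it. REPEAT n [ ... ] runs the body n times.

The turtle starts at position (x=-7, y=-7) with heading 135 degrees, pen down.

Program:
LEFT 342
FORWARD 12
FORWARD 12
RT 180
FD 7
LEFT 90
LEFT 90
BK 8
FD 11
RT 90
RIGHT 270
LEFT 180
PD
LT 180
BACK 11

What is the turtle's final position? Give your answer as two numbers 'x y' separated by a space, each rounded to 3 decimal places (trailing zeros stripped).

Executing turtle program step by step:
Start: pos=(-7,-7), heading=135, pen down
LT 342: heading 135 -> 117
FD 12: (-7,-7) -> (-12.448,3.692) [heading=117, draw]
FD 12: (-12.448,3.692) -> (-17.896,14.384) [heading=117, draw]
RT 180: heading 117 -> 297
FD 7: (-17.896,14.384) -> (-14.718,8.147) [heading=297, draw]
LT 90: heading 297 -> 27
LT 90: heading 27 -> 117
BK 8: (-14.718,8.147) -> (-11.086,1.019) [heading=117, draw]
FD 11: (-11.086,1.019) -> (-16.08,10.82) [heading=117, draw]
RT 90: heading 117 -> 27
RT 270: heading 27 -> 117
LT 180: heading 117 -> 297
PD: pen down
LT 180: heading 297 -> 117
BK 11: (-16.08,10.82) -> (-11.086,1.019) [heading=117, draw]
Final: pos=(-11.086,1.019), heading=117, 6 segment(s) drawn

Answer: -11.086 1.019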